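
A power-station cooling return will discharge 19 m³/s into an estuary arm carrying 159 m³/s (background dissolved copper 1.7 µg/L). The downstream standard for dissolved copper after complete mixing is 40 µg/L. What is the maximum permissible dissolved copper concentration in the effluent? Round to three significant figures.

361 µg/L

At the limit, (Qr·Cr + Qe·Cₑ)/(Qr + Qe) = 40:
Cₑ = (178.0·40 − 159.0·1.700) / 19.00 = 360.5 µg/L.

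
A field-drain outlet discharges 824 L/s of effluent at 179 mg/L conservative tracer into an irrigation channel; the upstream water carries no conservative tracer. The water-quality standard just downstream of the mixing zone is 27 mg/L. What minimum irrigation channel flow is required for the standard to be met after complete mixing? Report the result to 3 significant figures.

Set C_mix = 27: (Q·0 + 824.0·179.0) / (Q + 824.0) = 27
→ Q = 824.0·(179.0 − 27)/(27 − 0) = 4639 L/s.

4640 L/s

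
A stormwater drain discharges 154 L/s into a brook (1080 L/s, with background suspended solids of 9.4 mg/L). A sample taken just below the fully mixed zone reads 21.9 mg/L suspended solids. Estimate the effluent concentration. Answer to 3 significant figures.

110 mg/L

Mass balance: 1080·9.400 + 154.0·Cₑ = 1234·21.90
→ Cₑ = (1234·21.90 − 1080·9.400) / 154.0 = 109.6 mg/L.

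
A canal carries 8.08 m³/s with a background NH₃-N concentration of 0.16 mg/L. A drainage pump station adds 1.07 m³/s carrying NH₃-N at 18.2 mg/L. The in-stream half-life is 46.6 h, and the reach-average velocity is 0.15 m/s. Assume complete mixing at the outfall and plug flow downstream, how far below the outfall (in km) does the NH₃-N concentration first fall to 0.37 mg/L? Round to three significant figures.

65.9 km

Flow-weighted average: C = (8.080·0.1600 + 1.070·18.20) / 9.150 = 20.77/9.150 = 2.270 mg/L.
Half-life 46.6 h → k = ln 2 / 46.6 = 0.01487 h⁻¹ = 0.3570 d⁻¹.
Set 2.270·exp(−k·t) = 0.37 → t = ln(2.270/0.37)/k = 439000 s = 121.9 h.
Distance = v·t = 0.15·439000 = 65850 m = 65.85 km.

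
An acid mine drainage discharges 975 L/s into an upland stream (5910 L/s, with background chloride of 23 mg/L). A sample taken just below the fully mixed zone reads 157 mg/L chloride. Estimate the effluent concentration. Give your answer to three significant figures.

969 mg/L

Mass balance: 5910·23.00 + 975.0·Cₑ = 6885·157.0
→ Cₑ = (6885·157.0 − 5910·23.00) / 975.0 = 969.2 mg/L.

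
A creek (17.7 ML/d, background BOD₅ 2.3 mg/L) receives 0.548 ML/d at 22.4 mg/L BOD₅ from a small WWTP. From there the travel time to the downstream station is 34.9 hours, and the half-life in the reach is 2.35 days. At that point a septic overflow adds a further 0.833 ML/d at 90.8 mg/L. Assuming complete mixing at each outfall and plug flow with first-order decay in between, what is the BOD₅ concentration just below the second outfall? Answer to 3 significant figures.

5.77 mg/L

Flow-weighted average: C = (17.70·2.300 + 0.5480·22.40) / 18.25 = 52.99/18.25 = 2.904 mg/L; combined flow 18.25 ML/d.
Half-life 2.35 d → k = ln 2 / 2.35 = 0.2950 d⁻¹.
After decay, C = 2.904 × e^(−kt) = 2.904 × 0.6512 = 1.891 mg/L.
At the second outfall, C = (18.25·1.891 + 0.8330·90.80) / (18.25 + 0.8330) = 5.772 mg/L.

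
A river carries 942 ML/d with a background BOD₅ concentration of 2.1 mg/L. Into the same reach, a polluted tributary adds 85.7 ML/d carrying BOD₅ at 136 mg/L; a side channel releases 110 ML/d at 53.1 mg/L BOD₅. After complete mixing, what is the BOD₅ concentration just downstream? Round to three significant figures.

Flow-weighted average: C = (942.0·2.100 + 85.70·136.0 + 110.0·53.10) / 1138 = 19470/1138 = 17.12 mg/L.

17.1 mg/L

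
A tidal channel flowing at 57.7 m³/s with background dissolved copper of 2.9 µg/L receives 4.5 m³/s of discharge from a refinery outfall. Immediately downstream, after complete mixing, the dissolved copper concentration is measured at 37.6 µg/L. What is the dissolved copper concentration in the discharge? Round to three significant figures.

483 µg/L

Mass balance: 57.70·2.900 + 4.500·Cₑ = 62.20·37.60
→ Cₑ = (62.20·37.60 − 57.70·2.900) / 4.500 = 482.5 µg/L.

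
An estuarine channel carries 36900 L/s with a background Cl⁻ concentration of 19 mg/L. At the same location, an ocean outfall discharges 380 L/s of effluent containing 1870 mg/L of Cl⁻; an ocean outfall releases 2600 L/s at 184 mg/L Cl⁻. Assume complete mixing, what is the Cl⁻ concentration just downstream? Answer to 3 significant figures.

47.4 mg/L

Mass balance: C = (36900·19.00 + 380.0·1870 + 2600·184.0) / 39880 = 1890000/39880 = 47.39 mg/L.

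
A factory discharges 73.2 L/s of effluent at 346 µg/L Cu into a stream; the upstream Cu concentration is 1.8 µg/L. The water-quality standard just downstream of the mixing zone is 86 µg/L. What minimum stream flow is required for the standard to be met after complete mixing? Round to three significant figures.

226 L/s

Set C_mix = 86: (Q·1.800 + 73.20·346.0) / (Q + 73.20) = 86
→ Q = 73.20·(346.0 − 86)/(86 − 1.800) = 226.0 L/s.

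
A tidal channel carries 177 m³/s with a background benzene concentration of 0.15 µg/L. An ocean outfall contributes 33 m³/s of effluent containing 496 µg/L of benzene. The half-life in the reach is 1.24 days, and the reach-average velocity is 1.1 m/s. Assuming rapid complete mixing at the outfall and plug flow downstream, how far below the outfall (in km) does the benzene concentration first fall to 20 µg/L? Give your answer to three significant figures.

232 km

Conservation of mass: C = (177.0·0.1500 + 33.00·496.0) / 210.0 = 16390/210.0 = 78.07 µg/L.
Half-life 1.24 d → k = ln 2 / 1.24 = 0.5590 d⁻¹.
Set 78.07·exp(−k·t) = 20 → t = ln(78.07/20)/k = 210500 s = 58.47 h.
Distance = v·t = 1.1·210500 = 231500 m = 231.5 km.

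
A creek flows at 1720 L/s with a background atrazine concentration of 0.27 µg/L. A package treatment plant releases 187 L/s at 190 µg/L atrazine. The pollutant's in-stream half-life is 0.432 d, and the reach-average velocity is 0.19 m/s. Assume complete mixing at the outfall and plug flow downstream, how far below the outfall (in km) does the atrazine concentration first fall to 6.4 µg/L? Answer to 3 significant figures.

Flow-weighted average: C = (1720·0.2700 + 187.0·190.0) / 1907 = 35990/1907 = 18.87 µg/L.
Half-life 0.432 d → k = ln 2 / 0.432 = 1.605 d⁻¹.
Set 18.87·exp(−k·t) = 6.4 → t = ln(18.87/6.4)/k = 58240 s = 16.18 h.
Distance = v·t = 0.19·58240 = 11070 m = 11.07 km.

11.1 km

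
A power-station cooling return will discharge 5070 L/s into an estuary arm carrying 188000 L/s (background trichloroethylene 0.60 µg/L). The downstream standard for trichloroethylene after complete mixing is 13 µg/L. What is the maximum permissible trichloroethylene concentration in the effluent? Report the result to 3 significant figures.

At the limit, (Qr·Cr + Qe·Cₑ)/(Qr + Qe) = 13:
Cₑ = (193100·13 − 188000·0.6000) / 5070 = 472.8 µg/L.

473 µg/L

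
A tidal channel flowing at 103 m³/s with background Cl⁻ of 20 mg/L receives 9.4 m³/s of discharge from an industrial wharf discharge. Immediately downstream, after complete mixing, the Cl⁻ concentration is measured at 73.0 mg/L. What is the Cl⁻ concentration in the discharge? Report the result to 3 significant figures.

Mass balance: 103.0·20.00 + 9.400·Cₑ = 112.4·73.00
→ Cₑ = (112.4·73.00 − 103.0·20.00) / 9.400 = 653.7 mg/L.

654 mg/L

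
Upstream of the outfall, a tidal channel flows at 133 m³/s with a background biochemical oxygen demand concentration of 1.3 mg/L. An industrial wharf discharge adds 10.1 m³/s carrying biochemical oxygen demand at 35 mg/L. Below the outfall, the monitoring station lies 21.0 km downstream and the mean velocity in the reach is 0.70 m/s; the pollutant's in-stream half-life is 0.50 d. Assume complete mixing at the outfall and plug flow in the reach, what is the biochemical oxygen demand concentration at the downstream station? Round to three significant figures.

Flow-weighted average: C = (133.0·1.300 + 10.10·35.00) / 143.1 = 526.4/143.1 = 3.679 mg/L.
Travel time t = 21.0·1000 / 0.70 = 30000 s = 8.333 h.
Half-life 0.50 d → k = ln 2 / 0.50 = 1.386 d⁻¹.
After decay, C = 3.679 × e^(−kt) = 3.679 × 0.6179 = 2.273 mg/L.

2.27 mg/L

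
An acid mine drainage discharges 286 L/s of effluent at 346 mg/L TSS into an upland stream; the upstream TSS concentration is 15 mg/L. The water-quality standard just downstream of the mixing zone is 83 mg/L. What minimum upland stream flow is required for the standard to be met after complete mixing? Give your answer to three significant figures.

1110 L/s

Set C_mix = 83: (Q·15.00 + 286.0·346.0) / (Q + 286.0) = 83
→ Q = 286.0·(346.0 − 83)/(83 − 15.00) = 1106 L/s.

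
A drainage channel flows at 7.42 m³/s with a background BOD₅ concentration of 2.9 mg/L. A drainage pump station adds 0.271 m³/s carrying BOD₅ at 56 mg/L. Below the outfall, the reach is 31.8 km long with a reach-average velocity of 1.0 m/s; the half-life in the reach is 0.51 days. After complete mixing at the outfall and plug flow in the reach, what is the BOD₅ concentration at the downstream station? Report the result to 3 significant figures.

2.89 mg/L

Conservation of mass: C = (7.420·2.900 + 0.2710·56.00) / 7.691 = 36.69/7.691 = 4.771 mg/L.
Travel time t = 31.8·1000 / 1.0 = 31800 s = 8.833 h.
Half-life 0.51 d → k = ln 2 / 0.51 = 1.359 d⁻¹.
Applying C = C₀e^(−kt): 4.771 × 0.6064 = 2.893 mg/L.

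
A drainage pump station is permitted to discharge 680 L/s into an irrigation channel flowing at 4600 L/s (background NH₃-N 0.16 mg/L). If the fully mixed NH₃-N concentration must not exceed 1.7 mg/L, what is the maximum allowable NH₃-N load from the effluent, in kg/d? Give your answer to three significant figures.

712 kg/d

Mass balance at the limit: 4600·0.1600 + 680.0·Cₑ = 5280·1.7 → Cₑ = 12.12 mg/L.
680.0 L/s = 0.6800 m³/s. Load = 0.6800 m³/s × 12.12 g/m³ × 86 400 s/d = 711.9 kg/d.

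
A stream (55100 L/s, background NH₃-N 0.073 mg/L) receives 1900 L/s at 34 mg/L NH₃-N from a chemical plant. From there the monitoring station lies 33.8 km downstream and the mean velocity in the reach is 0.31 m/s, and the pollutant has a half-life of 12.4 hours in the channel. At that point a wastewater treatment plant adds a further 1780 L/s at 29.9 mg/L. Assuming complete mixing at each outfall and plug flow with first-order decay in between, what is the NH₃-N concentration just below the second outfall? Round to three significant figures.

Conservation of mass: C = (55100·0.07300 + 1900·34.00) / 57000 = 68620/57000 = 1.204 mg/L; combined flow 57000 L/s.
Travel time t = 33.8·1000 / 0.31 = 109000 s = 30.29 h.
Half-life 12.4 h → k = ln 2 / 12.4 = 0.05590 h⁻¹ = 1.342 d⁻¹.
Applying C = C₀e^(−kt): 1.204 × 0.1840 = 0.2215 mg/L.
Second outfall: C = (57000·0.2215 + 1780·29.90)/58780 = 1.120 mg/L.

1.12 mg/L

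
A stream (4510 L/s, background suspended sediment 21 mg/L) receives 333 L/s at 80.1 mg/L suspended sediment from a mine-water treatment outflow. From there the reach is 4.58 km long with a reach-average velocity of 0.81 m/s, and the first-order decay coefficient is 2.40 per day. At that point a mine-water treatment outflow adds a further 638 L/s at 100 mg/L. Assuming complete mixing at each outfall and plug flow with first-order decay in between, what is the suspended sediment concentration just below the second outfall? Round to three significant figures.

Mass balance: C = (4510·21.00 + 333.0·80.10) / 4843 = 121400/4843 = 25.06 mg/L; combined flow 4843 L/s.
Travel time t = 4.58·1000 / 0.81 = 5654 s = 1.571 h.
Applying C = C₀e^(−kt): 25.06 × 0.8546 = 21.42 mg/L.
At the second outfall, C = (4843·21.42 + 638.0·100.0) / (4843 + 638.0) = 30.57 mg/L.

30.6 mg/L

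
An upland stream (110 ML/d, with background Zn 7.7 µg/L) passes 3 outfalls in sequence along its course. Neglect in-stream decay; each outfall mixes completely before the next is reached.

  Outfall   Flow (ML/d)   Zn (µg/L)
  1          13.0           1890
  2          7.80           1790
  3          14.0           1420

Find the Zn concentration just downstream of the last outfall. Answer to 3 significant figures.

Outfall 1: combined Q = 123.0 ML/d; C = (110.0·7.700 + 13.00·1890)/123.0 = 206.6 µg/L.
Outfall 2: combined Q = 130.8 ML/d; C = (123.0·206.6 + 7.800·1790)/130.8 = 301.1 µg/L.
Outfall 3: combined Q = 144.8 ML/d; C = (130.8·301.1 + 14.00·1420)/144.8 = 409.2 µg/L.

409 µg/L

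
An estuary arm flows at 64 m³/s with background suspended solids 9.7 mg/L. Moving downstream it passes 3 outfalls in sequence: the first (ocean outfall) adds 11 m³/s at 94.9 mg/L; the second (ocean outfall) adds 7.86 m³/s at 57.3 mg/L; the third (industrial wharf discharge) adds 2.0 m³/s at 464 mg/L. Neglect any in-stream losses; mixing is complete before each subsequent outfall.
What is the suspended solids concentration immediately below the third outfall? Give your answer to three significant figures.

35.9 mg/L

Below outfall 1: Q → 75.00 m³/s, C = (64.00·9.700 + 11.00·94.90)/75.00 = 22.20 mg/L.
Below outfall 2: Q → 82.86 m³/s, C = (75.00·22.20 + 7.860·57.30)/82.86 = 25.53 mg/L.
Below outfall 3: Q → 84.86 m³/s, C = (82.86·25.53 + 2.000·464.0)/84.86 = 35.86 mg/L.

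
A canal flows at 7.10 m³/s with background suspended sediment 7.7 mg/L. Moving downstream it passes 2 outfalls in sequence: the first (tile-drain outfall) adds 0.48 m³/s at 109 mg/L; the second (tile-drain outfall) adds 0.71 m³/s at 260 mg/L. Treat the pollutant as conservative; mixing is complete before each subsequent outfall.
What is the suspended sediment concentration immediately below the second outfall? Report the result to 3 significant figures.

35.2 mg/L

Outfall 1: combined Q = 7.580 m³/s; C = (7.100·7.700 + 0.4800·109.0)/7.580 = 14.11 mg/L.
Outfall 2: combined Q = 8.290 m³/s; C = (7.580·14.11 + 0.7100·260.0)/8.290 = 35.17 mg/L.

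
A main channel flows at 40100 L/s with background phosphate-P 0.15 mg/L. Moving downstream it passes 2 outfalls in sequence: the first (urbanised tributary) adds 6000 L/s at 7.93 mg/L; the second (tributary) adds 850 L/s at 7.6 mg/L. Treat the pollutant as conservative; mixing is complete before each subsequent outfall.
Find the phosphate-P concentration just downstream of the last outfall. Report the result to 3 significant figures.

1.28 mg/L

Below outfall 1: Q → 46100 L/s, C = (40100·0.1500 + 6000·7.930)/46100 = 1.163 mg/L.
Below outfall 2: Q → 46950 L/s, C = (46100·1.163 + 850.0·7.600)/46950 = 1.279 mg/L.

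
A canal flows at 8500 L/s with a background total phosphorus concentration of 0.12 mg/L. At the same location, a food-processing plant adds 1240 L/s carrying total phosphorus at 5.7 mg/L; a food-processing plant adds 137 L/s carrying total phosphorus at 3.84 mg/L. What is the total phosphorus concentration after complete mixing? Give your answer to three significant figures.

Mixed concentration C = ΣQC/ΣQ = (8500·0.1200 + 1240·5.700 + 137.0·3.840) / 9877 = 8614/9877 = 0.8721 mg/L.

0.872 mg/L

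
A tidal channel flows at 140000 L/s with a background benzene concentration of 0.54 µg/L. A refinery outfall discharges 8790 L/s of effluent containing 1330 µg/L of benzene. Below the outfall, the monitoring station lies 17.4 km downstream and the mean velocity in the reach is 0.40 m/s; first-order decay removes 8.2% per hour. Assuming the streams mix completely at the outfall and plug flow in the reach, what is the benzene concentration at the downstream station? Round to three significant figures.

28.1 µg/L

Conservation of mass: C = (140000·0.5400 + 8790·1330) / 148800 = 11770000/148800 = 79.08 µg/L.
Travel time t = 17.4·1000 / 0.40 = 43500 s = 12.08 h.
8.2%/h lost → k = −ln(1 − 0.082) = 0.08556 h⁻¹.
Decay over the reach: 79.08·exp(−kt) = 79.08·0.3556 = 28.12 µg/L.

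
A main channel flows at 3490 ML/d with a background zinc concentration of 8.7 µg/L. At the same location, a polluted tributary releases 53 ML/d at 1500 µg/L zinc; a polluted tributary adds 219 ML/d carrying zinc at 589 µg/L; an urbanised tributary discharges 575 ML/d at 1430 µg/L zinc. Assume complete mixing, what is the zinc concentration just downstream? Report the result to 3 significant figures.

After mixing, C = (3490·8.700 + 53.00·1500 + 219.0·589.0 + 575.0·1430) / 4337 = 1061000/4337 = 244.7 µg/L.

245 µg/L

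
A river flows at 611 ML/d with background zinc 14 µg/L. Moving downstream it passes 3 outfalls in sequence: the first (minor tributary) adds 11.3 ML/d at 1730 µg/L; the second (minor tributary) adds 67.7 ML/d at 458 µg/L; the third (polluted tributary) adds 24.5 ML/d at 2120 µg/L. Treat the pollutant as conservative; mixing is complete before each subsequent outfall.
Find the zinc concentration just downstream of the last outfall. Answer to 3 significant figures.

155 µg/L

After outfall 1: Q = 611.0 + 11.30 = 622.3 ML/d; C = (611.0·14.00 + 11.30·1730)/622.3 = 45.16 µg/L.
After outfall 2: Q = 622.3 + 67.70 = 690.0 ML/d; C = (622.3·45.16 + 67.70·458.0)/690.0 = 85.67 µg/L.
After outfall 3: Q = 690.0 + 24.50 = 714.5 ML/d; C = (690.0·85.67 + 24.50·2120)/714.5 = 155.4 µg/L.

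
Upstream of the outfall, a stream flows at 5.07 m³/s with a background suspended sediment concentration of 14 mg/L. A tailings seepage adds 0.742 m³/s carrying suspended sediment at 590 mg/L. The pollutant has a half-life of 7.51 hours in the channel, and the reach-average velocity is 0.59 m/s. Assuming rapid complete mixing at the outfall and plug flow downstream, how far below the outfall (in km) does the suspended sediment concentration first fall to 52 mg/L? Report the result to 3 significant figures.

12.0 km

Mass balance: C = (5.070·14.00 + 0.7420·590.0) / 5.812 = 508.8/5.812 = 87.54 mg/L.
Half-life 7.51 h → k = ln 2 / 7.51 = 0.09230 h⁻¹ = 2.215 d⁻¹.
Set 87.54·exp(−k·t) = 52 → t = ln(87.54/52)/k = 20310 s = 5.643 h.
Distance = v·t = 0.59·20310 = 11990 m = 11.99 km.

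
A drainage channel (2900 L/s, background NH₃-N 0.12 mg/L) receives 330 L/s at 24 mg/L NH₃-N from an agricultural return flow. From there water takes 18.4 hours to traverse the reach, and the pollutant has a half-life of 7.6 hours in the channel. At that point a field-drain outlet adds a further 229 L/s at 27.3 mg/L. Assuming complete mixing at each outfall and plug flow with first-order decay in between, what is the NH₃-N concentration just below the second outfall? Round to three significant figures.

Mass balance: C = (2900·0.1200 + 330.0·24.00) / 3230 = 8268/3230 = 2.560 mg/L; combined flow 3230 L/s.
Half-life 7.6 h → k = ln 2 / 7.6 = 0.09120 h⁻¹ = 2.189 d⁻¹.
Applying C = C₀e^(−kt): 2.560 × 0.1867 = 0.4780 mg/L.
At the second outfall, C = (3230·0.4780 + 229.0·27.30) / (3230 + 229.0) = 2.254 mg/L.

2.25 mg/L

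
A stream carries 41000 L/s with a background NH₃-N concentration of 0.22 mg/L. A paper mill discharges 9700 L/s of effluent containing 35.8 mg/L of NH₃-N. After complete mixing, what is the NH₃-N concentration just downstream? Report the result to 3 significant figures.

7.03 mg/L

Mixed concentration C = ΣQC/ΣQ = (41000·0.2200 + 9700·35.80) / 50700 = 356300/50700 = 7.027 mg/L.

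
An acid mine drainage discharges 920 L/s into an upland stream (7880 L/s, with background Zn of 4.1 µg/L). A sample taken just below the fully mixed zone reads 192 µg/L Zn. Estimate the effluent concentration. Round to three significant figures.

1800 µg/L

Mass balance: 7880·4.100 + 920.0·Cₑ = 8800·192.0
→ Cₑ = (8800·192.0 − 7880·4.100) / 920.0 = 1801 µg/L.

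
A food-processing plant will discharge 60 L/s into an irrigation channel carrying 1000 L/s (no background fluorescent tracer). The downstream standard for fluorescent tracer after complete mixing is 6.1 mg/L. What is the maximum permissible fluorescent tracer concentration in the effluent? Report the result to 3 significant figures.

108 mg/L

At the limit, (Qr·Cr + Qe·Cₑ)/(Qr + Qe) = 6.1:
Cₑ = (1060·6.1 − 1000·0) / 60.00 = 107.8 mg/L.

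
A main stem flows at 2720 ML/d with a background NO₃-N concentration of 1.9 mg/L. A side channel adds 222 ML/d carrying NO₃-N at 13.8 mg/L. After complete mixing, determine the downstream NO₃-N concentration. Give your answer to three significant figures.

2.80 mg/L

Conservation of mass: C = (2720·1.900 + 222.0·13.80) / 2942 = 8232/2942 = 2.798 mg/L.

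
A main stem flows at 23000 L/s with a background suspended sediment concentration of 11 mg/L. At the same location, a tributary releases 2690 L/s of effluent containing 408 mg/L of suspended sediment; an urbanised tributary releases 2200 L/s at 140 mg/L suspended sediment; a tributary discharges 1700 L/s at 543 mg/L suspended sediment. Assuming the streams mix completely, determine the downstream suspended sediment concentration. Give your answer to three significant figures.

87.2 mg/L

Mass balance: C = (23000·11.00 + 2690·408.0 + 2200·140.0 + 1700·543.0) / 29590 = 2582000/29590 = 87.25 mg/L.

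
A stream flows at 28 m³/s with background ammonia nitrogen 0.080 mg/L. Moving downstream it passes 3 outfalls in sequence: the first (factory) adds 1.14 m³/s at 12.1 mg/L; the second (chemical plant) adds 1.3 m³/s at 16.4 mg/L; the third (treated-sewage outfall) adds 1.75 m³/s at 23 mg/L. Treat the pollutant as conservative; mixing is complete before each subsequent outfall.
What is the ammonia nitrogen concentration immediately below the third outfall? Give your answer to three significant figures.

2.41 mg/L

Below outfall 1: Q → 29.14 m³/s, C = (28.00·0.08000 + 1.140·12.10)/29.14 = 0.5502 mg/L.
Below outfall 2: Q → 30.44 m³/s, C = (29.14·0.5502 + 1.300·16.40)/30.44 = 1.227 mg/L.
Below outfall 3: Q → 32.19 m³/s, C = (30.44·1.227 + 1.750·23.00)/32.19 = 2.411 mg/L.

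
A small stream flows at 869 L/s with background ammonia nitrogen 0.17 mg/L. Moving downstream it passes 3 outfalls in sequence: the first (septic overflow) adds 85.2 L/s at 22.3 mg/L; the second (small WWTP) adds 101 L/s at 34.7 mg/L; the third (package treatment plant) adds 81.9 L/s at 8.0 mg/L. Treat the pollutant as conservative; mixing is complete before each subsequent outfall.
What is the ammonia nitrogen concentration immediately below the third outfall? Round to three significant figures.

5.46 mg/L

After outfall 1: Q = 869.0 + 85.20 = 954.2 L/s; C = (869.0·0.1700 + 85.20·22.30)/954.2 = 2.146 mg/L.
After outfall 2: Q = 954.2 + 101.0 = 1055 L/s; C = (954.2·2.146 + 101.0·34.70)/1055 = 5.262 mg/L.
After outfall 3: Q = 1055 + 81.90 = 1137 L/s; C = (1055·5.262 + 81.90·8.000)/1137 = 5.459 mg/L.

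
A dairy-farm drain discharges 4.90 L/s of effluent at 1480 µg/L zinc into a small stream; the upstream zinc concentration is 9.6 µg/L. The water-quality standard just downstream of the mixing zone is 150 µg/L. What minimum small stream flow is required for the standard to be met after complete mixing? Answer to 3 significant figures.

46.4 L/s

Set C_mix = 150: (Q·9.600 + 4.900·1480) / (Q + 4.900) = 150
→ Q = 4.900·(1480 − 150)/(150 − 9.600) = 46.42 L/s.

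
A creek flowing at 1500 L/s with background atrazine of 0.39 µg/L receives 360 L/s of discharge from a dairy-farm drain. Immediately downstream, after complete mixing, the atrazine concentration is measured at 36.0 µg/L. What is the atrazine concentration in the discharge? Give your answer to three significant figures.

184 µg/L

Mass balance: 1500·0.3900 + 360.0·Cₑ = 1860·36.00
→ Cₑ = (1860·36.00 − 1500·0.3900) / 360.0 = 184.4 µg/L.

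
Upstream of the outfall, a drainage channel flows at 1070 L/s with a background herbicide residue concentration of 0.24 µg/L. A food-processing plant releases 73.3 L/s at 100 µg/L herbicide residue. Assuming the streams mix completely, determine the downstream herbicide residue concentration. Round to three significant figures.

Flow-weighted average: C = (1070·0.2400 + 73.30·100.0) / 1143 = 7587/1143 = 6.636 µg/L.

6.64 µg/L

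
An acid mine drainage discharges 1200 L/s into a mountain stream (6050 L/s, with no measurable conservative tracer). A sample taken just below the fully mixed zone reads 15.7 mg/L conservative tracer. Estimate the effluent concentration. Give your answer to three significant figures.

94.9 mg/L

Mass balance: 6050·0 + 1200·Cₑ = 7250·15.70
→ Cₑ = (7250·15.70 − 6050·0) / 1200 = 94.85 mg/L.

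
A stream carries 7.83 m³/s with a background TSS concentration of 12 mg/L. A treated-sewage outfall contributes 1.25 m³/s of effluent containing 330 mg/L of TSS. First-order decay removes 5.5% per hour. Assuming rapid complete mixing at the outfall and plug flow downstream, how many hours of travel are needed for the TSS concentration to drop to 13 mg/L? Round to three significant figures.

Mixed concentration C = ΣQC/ΣQ = (7.830·12.00 + 1.250·330.0) / 9.080 = 506.5/9.080 = 55.78 mg/L.
5.5%/h lost → k = −ln(1 − 0.055) = 0.05657 h⁻¹.
55.78·exp(−k·t) = 13 → t = ln(55.78/13)/k = 92680 s = 25.75 h.

25.7 h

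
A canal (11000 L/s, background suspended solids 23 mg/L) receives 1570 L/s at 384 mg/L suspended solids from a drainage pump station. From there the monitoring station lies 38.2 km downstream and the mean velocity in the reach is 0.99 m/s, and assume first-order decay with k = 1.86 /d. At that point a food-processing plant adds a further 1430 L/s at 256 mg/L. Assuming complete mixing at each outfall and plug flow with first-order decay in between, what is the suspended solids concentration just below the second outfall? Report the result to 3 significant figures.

Flow-weighted average: C = (11000·23.00 + 1570·384.0) / 12570 = 855900/12570 = 68.09 mg/L; combined flow 12570 L/s.
Travel time t = 38.2·1000 / 0.99 = 38590 s = 10.72 h.
Decay over the reach: 68.09·exp(−kt) = 68.09·0.4358 = 29.67 mg/L.
Second outfall: C = (12570·29.67 + 1430·256.0)/14000 = 52.79 mg/L.

52.8 mg/L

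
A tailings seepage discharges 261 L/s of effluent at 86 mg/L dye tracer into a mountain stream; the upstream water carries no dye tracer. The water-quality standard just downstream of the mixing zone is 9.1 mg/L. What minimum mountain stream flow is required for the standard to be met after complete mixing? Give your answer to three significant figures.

Set C_mix = 9.1: (Q·0 + 261.0·86.00) / (Q + 261.0) = 9.1
→ Q = 261.0·(86.00 − 9.1)/(9.1 − 0) = 2206 L/s.

2210 L/s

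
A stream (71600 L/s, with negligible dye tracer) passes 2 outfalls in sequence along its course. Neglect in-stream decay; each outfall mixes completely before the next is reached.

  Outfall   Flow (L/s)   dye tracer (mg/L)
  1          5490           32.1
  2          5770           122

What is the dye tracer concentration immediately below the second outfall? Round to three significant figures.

10.6 mg/L

Below outfall 1: Q → 77090 L/s, C = (71600·0 + 5490·32.10)/77090 = 2.286 mg/L.
Below outfall 2: Q → 82860 L/s, C = (77090·2.286 + 5770·122.0)/82860 = 10.62 mg/L.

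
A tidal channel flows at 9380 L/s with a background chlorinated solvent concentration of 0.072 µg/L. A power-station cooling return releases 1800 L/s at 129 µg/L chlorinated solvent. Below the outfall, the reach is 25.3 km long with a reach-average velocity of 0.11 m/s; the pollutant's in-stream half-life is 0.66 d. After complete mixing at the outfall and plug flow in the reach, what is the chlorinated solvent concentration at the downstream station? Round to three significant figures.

Mixed concentration C = ΣQC/ΣQ = (9380·0.07200 + 1800·129.0) / 11180 = 232900/11180 = 20.83 µg/L.
Travel time t = 25.3·1000 / 0.11 = 230000 s = 63.89 h.
Half-life 0.66 d → k = ln 2 / 0.66 = 1.050 d⁻¹.
Applying C = C₀e^(−kt): 20.83 × 0.06107 = 1.272 µg/L.

1.27 µg/L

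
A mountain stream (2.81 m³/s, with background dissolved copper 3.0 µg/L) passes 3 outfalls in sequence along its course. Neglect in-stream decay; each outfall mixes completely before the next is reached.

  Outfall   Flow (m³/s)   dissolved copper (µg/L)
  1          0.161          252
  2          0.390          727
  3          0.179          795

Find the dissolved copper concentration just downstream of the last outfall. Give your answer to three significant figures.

Below outfall 1: Q → 2.971 m³/s, C = (2.810·3.000 + 0.1610·252.0)/2.971 = 16.49 µg/L.
Below outfall 2: Q → 3.361 m³/s, C = (2.971·16.49 + 0.3900·727.0)/3.361 = 98.94 µg/L.
Below outfall 3: Q → 3.540 m³/s, C = (3.361·98.94 + 0.1790·795.0)/3.540 = 134.1 µg/L.

134 µg/L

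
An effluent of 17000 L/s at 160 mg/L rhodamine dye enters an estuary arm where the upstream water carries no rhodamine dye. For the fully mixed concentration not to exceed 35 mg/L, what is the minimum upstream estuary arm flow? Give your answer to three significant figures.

60700 L/s

Set C_mix = 35: (Q·0 + 17000·160.0) / (Q + 17000) = 35
→ Q = 17000·(160.0 − 35)/(35 − 0) = 60710 L/s.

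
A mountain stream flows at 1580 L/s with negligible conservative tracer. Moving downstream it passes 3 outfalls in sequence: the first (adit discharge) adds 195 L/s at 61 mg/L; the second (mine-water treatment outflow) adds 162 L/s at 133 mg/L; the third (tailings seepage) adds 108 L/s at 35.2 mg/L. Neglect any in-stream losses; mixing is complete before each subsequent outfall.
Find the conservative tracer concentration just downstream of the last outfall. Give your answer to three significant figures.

Below outfall 1: Q → 1775 L/s, C = (1580·0 + 195.0·61.00)/1775 = 6.701 mg/L.
Below outfall 2: Q → 1937 L/s, C = (1775·6.701 + 162.0·133.0)/1937 = 17.26 mg/L.
Below outfall 3: Q → 2045 L/s, C = (1937·17.26 + 108.0·35.20)/2045 = 18.21 mg/L.

18.2 mg/L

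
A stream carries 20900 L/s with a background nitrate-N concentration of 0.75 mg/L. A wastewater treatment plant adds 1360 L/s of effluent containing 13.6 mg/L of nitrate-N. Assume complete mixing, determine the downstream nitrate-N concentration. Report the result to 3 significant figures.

Mass balance: C = (20900·0.7500 + 1360·13.60) / 22260 = 34170/22260 = 1.535 mg/L.

1.54 mg/L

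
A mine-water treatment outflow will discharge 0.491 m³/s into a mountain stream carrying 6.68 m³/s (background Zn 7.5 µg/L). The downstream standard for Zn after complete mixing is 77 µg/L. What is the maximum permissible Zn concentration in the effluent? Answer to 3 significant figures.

At the limit, (Qr·Cr + Qe·Cₑ)/(Qr + Qe) = 77:
Cₑ = (7.171·77 − 6.680·7.500) / 0.4910 = 1023 µg/L.

1020 µg/L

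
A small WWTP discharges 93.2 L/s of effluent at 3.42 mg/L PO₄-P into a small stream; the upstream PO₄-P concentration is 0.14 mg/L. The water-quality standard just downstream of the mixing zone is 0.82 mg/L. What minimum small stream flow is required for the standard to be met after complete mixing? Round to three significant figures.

Set C_mix = 0.82: (Q·0.1400 + 93.20·3.420) / (Q + 93.20) = 0.82
→ Q = 93.20·(3.420 − 0.82)/(0.82 − 0.1400) = 356.4 L/s.

356 L/s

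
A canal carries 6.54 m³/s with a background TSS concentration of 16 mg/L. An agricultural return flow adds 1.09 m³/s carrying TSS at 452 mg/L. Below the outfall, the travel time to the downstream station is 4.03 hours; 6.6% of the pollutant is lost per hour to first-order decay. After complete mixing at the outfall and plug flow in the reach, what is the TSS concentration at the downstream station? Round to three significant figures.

59.5 mg/L

Mixed concentration C = ΣQC/ΣQ = (6.540·16.00 + 1.090·452.0) / 7.630 = 597.3/7.630 = 78.29 mg/L.
6.6%/h lost → k = −ln(1 − 0.066) = 0.06828 h⁻¹.
First-order decay: C = 78.29·exp(−k·t) = 78.29·0.7594 = 59.45 mg/L.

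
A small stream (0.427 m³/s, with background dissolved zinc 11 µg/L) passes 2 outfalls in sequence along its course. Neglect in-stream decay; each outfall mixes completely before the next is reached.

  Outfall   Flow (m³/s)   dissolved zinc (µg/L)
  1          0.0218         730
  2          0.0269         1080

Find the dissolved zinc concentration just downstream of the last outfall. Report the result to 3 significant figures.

104 µg/L

After outfall 1: Q = 0.4270 + 0.02180 = 0.4488 m³/s; C = (0.4270·11.00 + 0.02180·730.0)/0.4488 = 45.92 µg/L.
After outfall 2: Q = 0.4488 + 0.02690 = 0.4757 m³/s; C = (0.4488·45.92 + 0.02690·1080)/0.4757 = 104.4 µg/L.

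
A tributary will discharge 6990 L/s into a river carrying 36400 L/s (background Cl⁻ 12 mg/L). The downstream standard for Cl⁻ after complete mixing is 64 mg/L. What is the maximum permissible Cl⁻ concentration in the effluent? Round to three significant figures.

335 mg/L

At the limit, (Qr·Cr + Qe·Cₑ)/(Qr + Qe) = 64:
Cₑ = (43390·64 − 36400·12.00) / 6990 = 334.8 mg/L.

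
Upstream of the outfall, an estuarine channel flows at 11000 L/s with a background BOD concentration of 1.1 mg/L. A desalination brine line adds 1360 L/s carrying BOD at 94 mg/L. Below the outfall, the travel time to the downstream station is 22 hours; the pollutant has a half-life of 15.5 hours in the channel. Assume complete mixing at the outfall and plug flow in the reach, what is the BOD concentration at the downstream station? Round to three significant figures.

After mixing, C = (11000·1.100 + 1360·94.00) / 12360 = 139900/12360 = 11.32 mg/L.
Half-life 15.5 h → k = ln 2 / 15.5 = 0.04472 h⁻¹ = 1.073 d⁻¹.
Decay over the reach: 11.32·exp(−kt) = 11.32·0.3739 = 4.233 mg/L.

4.23 mg/L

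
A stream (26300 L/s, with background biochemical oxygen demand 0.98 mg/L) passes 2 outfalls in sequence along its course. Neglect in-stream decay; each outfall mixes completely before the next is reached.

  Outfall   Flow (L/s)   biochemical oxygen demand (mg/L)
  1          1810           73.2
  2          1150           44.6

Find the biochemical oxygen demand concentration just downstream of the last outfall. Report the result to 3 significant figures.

Below outfall 1: Q → 28110 L/s, C = (26300·0.9800 + 1810·73.20)/28110 = 5.630 mg/L.
Below outfall 2: Q → 29260 L/s, C = (28110·5.630 + 1150·44.60)/29260 = 7.162 mg/L.

7.16 mg/L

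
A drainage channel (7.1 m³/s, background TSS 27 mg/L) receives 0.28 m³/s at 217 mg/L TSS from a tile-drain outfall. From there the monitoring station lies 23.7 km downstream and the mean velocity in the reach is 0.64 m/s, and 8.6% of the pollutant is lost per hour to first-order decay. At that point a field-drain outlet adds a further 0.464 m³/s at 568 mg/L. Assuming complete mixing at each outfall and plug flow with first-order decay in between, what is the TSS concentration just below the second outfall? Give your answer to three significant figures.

46.4 mg/L

Conservation of mass: C = (7.100·27.00 + 0.2800·217.0) / 7.380 = 252.5/7.380 = 34.21 mg/L; combined flow 7.380 m³/s.
Travel time t = 23.7·1000 / 0.64 = 37030 s = 10.29 h.
8.6%/h lost → k = −ln(1 − 0.086) = 0.08992 h⁻¹.
First-order decay: C = 34.21·exp(−k·t) = 34.21·0.3965 = 13.56 mg/L.
Second outfall: C = (7.380·13.56 + 0.4640·568.0)/7.844 = 46.36 mg/L.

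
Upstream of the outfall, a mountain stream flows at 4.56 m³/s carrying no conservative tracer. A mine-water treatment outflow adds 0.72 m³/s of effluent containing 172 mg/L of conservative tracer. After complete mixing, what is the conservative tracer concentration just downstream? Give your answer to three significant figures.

Flow-weighted average: C = (4.560·0 + 0.7200·172.0) / 5.280 = 123.8/5.280 = 23.45 mg/L.

23.5 mg/L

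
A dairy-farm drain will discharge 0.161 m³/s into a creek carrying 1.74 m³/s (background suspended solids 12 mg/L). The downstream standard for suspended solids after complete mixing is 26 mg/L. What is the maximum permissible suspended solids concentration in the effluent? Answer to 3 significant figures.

At the limit, (Qr·Cr + Qe·Cₑ)/(Qr + Qe) = 26:
Cₑ = (1.901·26 − 1.740·12.00) / 0.1610 = 177.3 mg/L.

177 mg/L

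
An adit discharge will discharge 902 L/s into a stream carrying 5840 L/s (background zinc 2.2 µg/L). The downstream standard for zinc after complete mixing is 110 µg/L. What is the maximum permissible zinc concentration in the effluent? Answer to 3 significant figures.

At the limit, (Qr·Cr + Qe·Cₑ)/(Qr + Qe) = 110:
Cₑ = (6742·110 − 5840·2.200) / 902.0 = 808.0 µg/L.

808 µg/L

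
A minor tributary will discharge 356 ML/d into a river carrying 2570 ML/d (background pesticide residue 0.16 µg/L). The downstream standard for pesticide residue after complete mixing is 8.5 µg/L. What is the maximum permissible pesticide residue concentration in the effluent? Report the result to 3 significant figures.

68.7 µg/L

At the limit, (Qr·Cr + Qe·Cₑ)/(Qr + Qe) = 8.5:
Cₑ = (2926·8.5 − 2570·0.1600) / 356.0 = 68.71 µg/L.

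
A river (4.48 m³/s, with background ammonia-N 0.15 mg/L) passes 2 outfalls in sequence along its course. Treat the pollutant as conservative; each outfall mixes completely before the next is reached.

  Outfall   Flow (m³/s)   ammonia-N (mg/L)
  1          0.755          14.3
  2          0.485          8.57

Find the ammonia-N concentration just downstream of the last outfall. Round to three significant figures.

2.73 mg/L

After outfall 1: Q = 4.480 + 0.7550 = 5.235 m³/s; C = (4.480·0.1500 + 0.7550·14.30)/5.235 = 2.191 mg/L.
After outfall 2: Q = 5.235 + 0.4850 = 5.720 m³/s; C = (5.235·2.191 + 0.4850·8.570)/5.720 = 2.732 mg/L.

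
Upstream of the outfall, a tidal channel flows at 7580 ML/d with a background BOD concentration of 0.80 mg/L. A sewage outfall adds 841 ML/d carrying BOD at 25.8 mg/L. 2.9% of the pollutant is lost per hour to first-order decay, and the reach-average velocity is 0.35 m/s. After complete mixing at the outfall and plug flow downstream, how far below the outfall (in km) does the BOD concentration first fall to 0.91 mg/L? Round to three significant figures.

55.1 km

After mixing, C = (7580·0.8000 + 841.0·25.80) / 8421 = 27760/8421 = 3.297 mg/L.
2.9%/h lost → k = −ln(1 − 0.029) = 0.02943 h⁻¹.
Set 3.297·exp(−k·t) = 0.91 → t = ln(3.297/0.91)/k = 157500 s = 43.74 h.
Distance = v·t = 0.35·157500 = 55110 m = 55.11 km.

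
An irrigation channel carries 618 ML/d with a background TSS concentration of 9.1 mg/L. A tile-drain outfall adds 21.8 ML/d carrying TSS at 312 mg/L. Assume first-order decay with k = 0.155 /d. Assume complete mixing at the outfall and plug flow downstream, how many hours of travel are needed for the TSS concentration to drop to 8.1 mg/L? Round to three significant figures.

135 h

Flow-weighted average: C = (618.0·9.100 + 21.80·312.0) / 639.8 = 12430/639.8 = 19.42 mg/L.
19.42·exp(−k·t) = 8.1 → t = ln(19.42/8.1)/k = 487500 s = 135.4 h.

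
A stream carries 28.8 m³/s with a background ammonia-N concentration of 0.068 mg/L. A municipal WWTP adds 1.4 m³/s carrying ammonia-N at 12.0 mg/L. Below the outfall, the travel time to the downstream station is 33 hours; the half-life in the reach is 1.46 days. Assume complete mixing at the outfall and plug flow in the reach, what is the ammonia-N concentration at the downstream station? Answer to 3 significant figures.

0.323 mg/L

Conservation of mass: C = (28.80·0.06800 + 1.400·12.00) / 30.20 = 18.76/30.20 = 0.6211 mg/L.
Half-life 1.46 d → k = ln 2 / 1.46 = 0.4748 d⁻¹.
After decay, C = 0.6211 × e^(−kt) = 0.6211 × 0.5206 = 0.3234 mg/L.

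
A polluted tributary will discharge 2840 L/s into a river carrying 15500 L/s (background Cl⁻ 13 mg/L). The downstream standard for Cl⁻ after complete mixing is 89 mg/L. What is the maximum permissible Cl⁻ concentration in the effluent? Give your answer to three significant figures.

At the limit, (Qr·Cr + Qe·Cₑ)/(Qr + Qe) = 89:
Cₑ = (18340·89 − 15500·13.00) / 2840 = 503.8 mg/L.

504 mg/L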